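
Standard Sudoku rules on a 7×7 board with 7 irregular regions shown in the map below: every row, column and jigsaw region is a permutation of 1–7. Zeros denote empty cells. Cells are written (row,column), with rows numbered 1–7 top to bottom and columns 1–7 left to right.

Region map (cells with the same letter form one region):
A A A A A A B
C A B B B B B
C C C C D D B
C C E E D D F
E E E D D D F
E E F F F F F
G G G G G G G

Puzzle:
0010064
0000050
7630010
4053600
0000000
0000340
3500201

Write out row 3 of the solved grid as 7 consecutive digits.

7635412

(3,7) = 2: row 3 has {1,3,6,7}; col 7 has {1,4}; region has {4,5} → only 2 remains.
(4,7) = 7 (sole candidate).
(7,6) = 7 (sole candidate).
(3,4) = 5: row 3 has {1,2,3,6,7}; col 4 has {3}; region has {3,4,6,7} → only 5 remains.
(3,5) = 4: row 3 has {1,2,3,5,6,7}; col 5 has {2,3,6}; region has {1,6} → only 4 remains.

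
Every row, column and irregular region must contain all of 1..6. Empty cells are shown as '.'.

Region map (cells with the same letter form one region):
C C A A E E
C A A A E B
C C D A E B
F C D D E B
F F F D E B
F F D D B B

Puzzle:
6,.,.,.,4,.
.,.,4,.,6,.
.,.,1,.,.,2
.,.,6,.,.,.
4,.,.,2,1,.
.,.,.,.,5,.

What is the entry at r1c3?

2

r3c5 = 3: row 3 has {1,2}; col 5 has {1,4,5,6}; region has {1,4,6} → only 3 remains.
r4c5 = 2: row 4 has {6}; col 5 has {1,3,4,5,6}; region has {1,3,4,6} → only 2 remains.
r6c3 = 3: row 6 has {5}; col 3 has {1,4,6}; region has {1,2,6} → only 3 remains.
r6c4 = 4: row 6 has {3,5}; col 4 has {2}; region has {1,2,3,6} → only 4 remains.
r1c6 = 5: row 1 has {4,6}; col 6 has {2}; region has {1,2,3,4,6} → only 5 remains.
r3c1 = 5: row 3 has {1,2,3}; col 1 has {4,6}; region has {6} → only 5 remains.
r3c2 = 4: row 3 has {1,2,3,5}; col 2 has {}; region has {5,6} → only 4 remains.
r3c4 = 6: row 3 has {1,2,3,4,5}; col 4 has {2,4}; region has {4} → only 6 remains.
r4c4 = 5: row 4 has {2,6}; col 4 has {2,4,6}; region has {1,2,3,4,6} → only 5 remains.
r5c3 = 5: row 5 has {1,2,4}; col 3 has {1,3,4,6}; region has {4} → only 5 remains.
r1c3 = 2: row 1 has {4,5,6}; col 3 has {1,3,4,5,6}; region has {4,6} → only 2 remains.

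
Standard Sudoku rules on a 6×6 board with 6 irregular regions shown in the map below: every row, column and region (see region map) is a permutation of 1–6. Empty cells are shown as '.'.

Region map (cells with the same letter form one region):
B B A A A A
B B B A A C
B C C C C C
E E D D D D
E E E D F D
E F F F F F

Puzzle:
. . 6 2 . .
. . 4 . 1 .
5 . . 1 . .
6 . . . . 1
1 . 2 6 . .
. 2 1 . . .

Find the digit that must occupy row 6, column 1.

4

row 1, column 1 = 3 (sole candidate).
row 1, column 2 = 1 (sole candidate).
row 2, column 1 = 2 (sole candidate).
row 2, column 2 = 6 (sole candidate).
row 3, column 3 = 3 (sole candidate).
row 4, column 3 = 5 (sole candidate).
row 6, column 1 = 4: row 6 has {1,2}; col 1 has {1,2,3,5,6}; region has {1,2,6} → only 4 remains.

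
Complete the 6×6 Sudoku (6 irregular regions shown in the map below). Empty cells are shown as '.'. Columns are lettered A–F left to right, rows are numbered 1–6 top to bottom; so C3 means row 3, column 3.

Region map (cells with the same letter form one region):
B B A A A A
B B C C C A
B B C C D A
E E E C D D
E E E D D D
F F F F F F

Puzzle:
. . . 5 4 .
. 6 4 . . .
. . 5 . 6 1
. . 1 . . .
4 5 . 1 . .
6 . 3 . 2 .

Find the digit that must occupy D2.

E5 = 3 (sole candidate).
F5 = 2 (sole candidate).
D6 = 4 (sole candidate).
F6 = 5 (sole candidate).
E2 = 1 (sole candidate).
F2 = 3 (sole candidate).
E4 = 5 (sole candidate).
F4 = 4 (sole candidate).
C5 = 6 (sole candidate).
B6 = 1 (sole candidate).
C1 = 2 (sole candidate).
F1 = 6 (sole candidate).
D2 = 2: row 2 has {1,3,4,6}; col 4 has {1,4,5}; region has {1,4,5} → only 2 remains.

2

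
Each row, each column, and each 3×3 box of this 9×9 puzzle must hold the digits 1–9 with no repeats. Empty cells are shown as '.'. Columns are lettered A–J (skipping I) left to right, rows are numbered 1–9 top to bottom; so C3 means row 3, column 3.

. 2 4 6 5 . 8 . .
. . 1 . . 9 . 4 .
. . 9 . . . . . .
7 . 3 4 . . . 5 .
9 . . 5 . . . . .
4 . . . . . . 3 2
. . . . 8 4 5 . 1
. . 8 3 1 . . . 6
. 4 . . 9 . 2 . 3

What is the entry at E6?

A1 = 3 (sole candidate).
D9 = 7 (sole candidate).
H9 = 8 (sole candidate).
D7 = 2 (sole candidate).
F8 = 5 (sole candidate).
F9 = 6 (sole candidate).
D2 = 8 (sole candidate).
D3 = 1 (sole candidate).
D6 = 9 (sole candidate).
A7 = 6 (sole candidate).
C7 = 7 (sole candidate).
H7 = 9 (sole candidate).
A8 = 2 (sole candidate).
B8 = 9 (sole candidate).
H8 = 7 (sole candidate).
C9 = 5 (sole candidate).
F1 = 7 (sole candidate).
H1 = 1 (sole candidate).
J1 = 9 (sole candidate).
A2 = 5 (sole candidate).
J2 = 7 (sole candidate).
A3 = 8 (sole candidate).
J3 = 5 (sole candidate).
J4 = 8 (sole candidate).
H5 = 6 (sole candidate).
J5 = 4 (sole candidate).
C6 = 6 (sole candidate).
E6 = 7: row 6 has {2,3,4,6,9}; col 5 has {1,5,8,9}; box has {4,5,9} → only 7 remains.

7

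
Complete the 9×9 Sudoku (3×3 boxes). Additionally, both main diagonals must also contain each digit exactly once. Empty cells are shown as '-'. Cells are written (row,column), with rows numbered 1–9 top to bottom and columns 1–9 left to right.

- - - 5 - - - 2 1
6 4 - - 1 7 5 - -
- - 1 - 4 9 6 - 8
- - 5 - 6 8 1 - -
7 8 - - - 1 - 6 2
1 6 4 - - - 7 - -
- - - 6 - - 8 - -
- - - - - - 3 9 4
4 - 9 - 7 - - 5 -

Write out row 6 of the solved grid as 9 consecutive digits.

(1,1) = 3 (sole candidate).
(1,5) = 8 (sole candidate).
(1,6) = 6 (sole candidate).
(2,8) = 3 (sole candidate).
(2,9) = 9 (sole candidate).
(3,8) = 7 (sole candidate).
(4,8) = 4 (sole candidate).
(4,9) = 3 (sole candidate).
(5,3) = 3 (sole candidate).
(5,5) = 5 (sole candidate).
(5,7) = 9 (sole candidate).
(6,6) = 2: row 6 has {1,4,6,7}; col 6 has {1,6,7,8,9}; box has {1,5,6,8}; main diagonal has {1,3,4,5,8,9} → only 2 remains.
(6,8) = 8: row 6 has {1,2,4,6,7}; col 8 has {2,3,4,5,6,7,9}; box has {1,2,3,4,6,7,9} → only 8 remains.
(6,9) = 5: row 6 has {1,2,4,6,7,8}; col 9 has {1,2,3,4,8,9}; box has {1,2,3,4,6,7,8,9} → only 5 remains.
(7,8) = 1 (sole candidate).
(7,9) = 7 (sole candidate).
(8,5) = 2 (sole candidate).
(8,6) = 5 (sole candidate).
(9,6) = 3 (sole candidate).
(9,7) = 2 (sole candidate).
(9,9) = 6 (sole candidate).
(1,3) = 7 (sole candidate).
(1,7) = 4 (sole candidate).
(2,4) = 2 (sole candidate).
(3,4) = 3 (sole candidate).
(4,4) = 7 (sole candidate).
(5,4) = 4 (sole candidate).
(6,4) = 9: row 6 has {1,2,4,5,6,7,8}; col 4 has {2,3,4,5,6,7}; box has {1,2,4,5,6,7,8}; anti-diagonal has {1,3,4,5,6,8} → only 9 remains.
(6,5) = 3: row 6 has {1,2,4,5,6,7,8,9}; col 5 has {1,2,4,5,6,7,8}; box has {1,2,4,5,6,7,8,9} → only 3 remains.

164932785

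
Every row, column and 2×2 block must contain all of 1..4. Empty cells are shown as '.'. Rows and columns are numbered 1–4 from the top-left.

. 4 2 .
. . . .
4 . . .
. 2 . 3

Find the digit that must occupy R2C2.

R1C4 = 1 (sole candidate).
R2C4 = 4 (sole candidate).
R3C3 = 1 (sole candidate).
R3C4 = 2 (sole candidate).
R4C1 = 1 (sole candidate).
R4C3 = 4 (sole candidate).
R1C1 = 3 (sole candidate).
R2C1 = 2 (sole candidate).
R2C2 = 1: row 2 has {2,4}; col 2 has {2,4}; box has {2,3,4} → only 1 remains.

1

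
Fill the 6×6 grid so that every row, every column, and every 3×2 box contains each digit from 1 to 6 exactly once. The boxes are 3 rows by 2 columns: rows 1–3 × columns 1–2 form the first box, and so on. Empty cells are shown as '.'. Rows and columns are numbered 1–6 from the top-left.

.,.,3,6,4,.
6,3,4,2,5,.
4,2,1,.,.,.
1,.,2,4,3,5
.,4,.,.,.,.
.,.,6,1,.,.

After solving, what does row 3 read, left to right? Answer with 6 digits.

R1C1 = 5 (sole candidate).
R1C2 = 1 (sole candidate).
R1C6 = 2 (sole candidate).
R2C6 = 1 (sole candidate).
R3C4 = 5: row 3 has {1,2,4}; col 4 has {1,2,4,6}; box has {1,2,3,4,6} → only 5 remains.
R3C5 = 6: row 3 has {1,2,4,5}; col 5 has {3,4,5}; box has {1,2,4,5} → only 6 remains.
R3C6 = 3: row 3 has {1,2,4,5,6}; col 6 has {1,2,5}; box has {1,2,4,5,6} → only 3 remains.

421563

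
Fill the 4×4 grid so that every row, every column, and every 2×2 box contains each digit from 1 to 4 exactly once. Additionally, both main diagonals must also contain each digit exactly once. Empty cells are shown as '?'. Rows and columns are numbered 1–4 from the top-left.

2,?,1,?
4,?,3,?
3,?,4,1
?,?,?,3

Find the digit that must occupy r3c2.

r1c2 = 3 (sole candidate).
r1c4 = 4 (sole candidate).
r2c2 = 1 (sole candidate).
r2c4 = 2 (sole candidate).
r3c2 = 2: row 3 has {1,3,4}; col 2 has {1,3}; box has {3}; anti-diagonal has {3,4} → only 2 remains.

2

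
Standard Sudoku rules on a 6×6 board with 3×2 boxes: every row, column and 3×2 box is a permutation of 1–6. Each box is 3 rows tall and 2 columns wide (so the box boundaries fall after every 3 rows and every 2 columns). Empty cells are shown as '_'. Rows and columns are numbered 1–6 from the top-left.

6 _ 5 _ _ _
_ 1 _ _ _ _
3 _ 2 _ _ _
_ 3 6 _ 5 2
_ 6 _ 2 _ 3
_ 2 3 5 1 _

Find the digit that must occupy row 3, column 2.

row 1, column 2 = 4 (sole candidate).
row 1, column 6 = 1 (sole candidate).
row 2, column 3 = 4 (sole candidate).
row 3, column 2 = 5: row 3 has {2,3}; col 2 has {1,2,3,4,6}; box has {1,3,4,6} → only 5 remains.

5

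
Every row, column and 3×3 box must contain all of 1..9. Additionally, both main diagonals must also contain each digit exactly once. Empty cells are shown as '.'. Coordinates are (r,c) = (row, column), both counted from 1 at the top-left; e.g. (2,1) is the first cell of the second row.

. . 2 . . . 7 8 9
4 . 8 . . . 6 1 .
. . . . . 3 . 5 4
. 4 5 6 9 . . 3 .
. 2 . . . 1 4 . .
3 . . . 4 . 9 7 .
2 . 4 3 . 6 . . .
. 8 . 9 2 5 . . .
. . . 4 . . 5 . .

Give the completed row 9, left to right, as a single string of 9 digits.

(1,6) = 4: row 1 has {2,7,8,9}; col 6 has {1,3,5,6}; box has {3} → only 4 remains.
(3,7) = 2: row 3 has {3,4,5}; col 7 has {4,5,6,7,9}; box has {1,4,5,6,7,8,9}; anti-diagonal has {1,4,8,9} → only 2 remains.
(4,6) = 7: row 4 has {3,4,5,6,9}; col 6 has {1,3,4,5,6}; box has {1,4,6,9}; anti-diagonal has {1,2,4,8,9} → only 7 remains.
(5,8) = 6: row 5 has {1,2,4}; col 8 has {1,3,5,7,8}; box has {3,4,7,9} → only 6 remains.
(6,4) = 5: row 6 has {3,4,7,9}; col 4 has {3,4,6,9}; box has {1,4,6,7,9}; anti-diagonal has {1,2,4,7,8,9} → only 5 remains.
(7,8) = 9: row 7 has {2,3,4,6}; col 8 has {1,3,5,6,7,8}; box has {5} → only 9 remains.
(8,8) = 4: row 8 has {2,5,8,9}; col 8 has {1,3,5,6,7,8,9}; box has {5,9}; main diagonal has {6} → only 4 remains.
(9,1) = 6: row 9 has {4,5}; col 1 has {2,3,4}; box has {2,4,8}; anti-diagonal has {1,2,4,5,7,8,9} → only 6 remains.
(9,6) = 8: row 9 has {4,5,6}; col 6 has {1,3,4,5,6,7}; box has {2,3,4,5,6,9} → only 8 remains.
(9,8) = 2: row 9 has {4,5,6,8}; col 8 has {1,3,4,5,6,7,8,9}; box has {4,5,9} → only 2 remains.
(1,4) = 1: row 1 has {2,4,7,8,9}; col 4 has {3,4,5,6,9}; box has {3,4} → only 1 remains.
(2,9) = 3: row 2 has {1,4,6,8}; col 9 has {4,9}; box has {1,2,4,5,6,7,8,9} → only 3 remains.
(5,4) = 8: row 5 has {1,2,4,6}; col 4 has {1,3,4,5,6,9}; box has {1,4,5,6,7,9} → only 8 remains.
(5,5) = 3: row 5 has {1,2,4,6,8}; col 5 has {2,4,9}; box has {1,4,5,6,7,8,9}; main diagonal has {4,6}; anti-diagonal has {1,2,4,5,6,7,8,9} → only 3 remains.
(5,9) = 5: row 5 has {1,2,3,4,6,8}; col 9 has {3,4,9}; box has {3,4,6,7,9} → only 5 remains.
(6,6) = 2: row 6 has {3,4,5,7,9}; col 6 has {1,3,4,5,6,7,8}; box has {1,3,4,5,6,7,8,9}; main diagonal has {3,4,6} → only 2 remains.
(1,1) = 5: row 1 has {1,2,4,7,8,9}; col 1 has {2,3,4,6}; box has {2,4,8}; main diagonal has {2,3,4,6} → only 5 remains.
(1,5) = 6: row 1 has {1,2,4,5,7,8,9}; col 5 has {2,3,4,9}; box has {1,3,4} → only 6 remains.
(2,6) = 9: row 2 has {1,3,4,6,8}; col 6 has {1,2,3,4,5,6,7,8}; box has {1,3,4,6} → only 9 remains.
(3,4) = 7: row 3 has {2,3,4,5}; col 4 has {1,3,4,5,6,8,9}; box has {1,3,4,6,9} → only 7 remains.
(3,5) = 8: row 3 has {2,3,4,5,7}; col 5 has {2,3,4,6,9}; box has {1,3,4,6,7,9} → only 8 remains.
(1,2) = 3: row 1 has {1,2,4,5,6,7,8,9}; col 2 has {2,4,8}; box has {2,4,5,8} → only 3 remains.
(2,2) = 7: row 2 has {1,3,4,6,8,9}; col 2 has {2,3,4,8}; box has {2,3,4,5,8}; main diagonal has {2,3,4,5,6} → only 7 remains.
(2,4) = 2: row 2 has {1,3,4,6,7,8,9}; col 4 has {1,3,4,5,6,7,8,9}; box has {1,3,4,6,7,8,9} → only 2 remains.
(2,5) = 5: row 2 has {1,2,3,4,6,7,8,9}; col 5 has {2,3,4,6,8,9}; box has {1,2,3,4,6,7,8,9} → only 5 remains.
(9,9) = 1: row 9 has {2,4,5,6,8}; col 9 has {3,4,5,9}; box has {2,4,5,9}; main diagonal has {2,3,4,5,6,7} → only 1 remains.
(3,3) = 9: row 3 has {2,3,4,5,7,8}; col 3 has {2,4,5,8}; box has {2,3,4,5,7,8}; main diagonal has {1,2,3,4,5,6,7} → only 9 remains.
(5,3) = 7: row 5 has {1,2,3,4,5,6,8}; col 3 has {2,4,5,8,9}; box has {2,3,4,5} → only 7 remains.
(6,9) = 8: row 6 has {2,3,4,5,7,9}; col 9 has {1,3,4,5,9}; box has {3,4,5,6,7,9} → only 8 remains.
(7,7) = 8: row 7 has {2,3,4,6,9}; col 7 has {2,4,5,6,7,9}; box has {1,2,4,5,9}; main diagonal has {1,2,3,4,5,6,7,9} → only 8 remains.
(7,9) = 7: row 7 has {2,3,4,6,8,9}; col 9 has {1,3,4,5,8,9}; box has {1,2,4,5,8,9} → only 7 remains.
(8,7) = 3: row 8 has {2,4,5,8,9}; col 7 has {2,4,5,6,7,8,9}; box has {1,2,4,5,7,8,9} → only 3 remains.
(8,9) = 6: row 8 has {2,3,4,5,8,9}; col 9 has {1,3,4,5,7,8,9}; box has {1,2,3,4,5,7,8,9} → only 6 remains.
(9,2) = 9: row 9 has {1,2,4,5,6,8}; col 2 has {2,3,4,7,8}; box has {2,4,6,8} → only 9 remains.
(9,3) = 3: row 9 has {1,2,4,5,6,8,9}; col 3 has {2,4,5,7,8,9}; box has {2,4,6,8,9} → only 3 remains.
(9,5) = 7: row 9 has {1,2,3,4,5,6,8,9}; col 5 has {2,3,4,5,6,8,9}; box has {2,3,4,5,6,8,9} → only 7 remains.

693478521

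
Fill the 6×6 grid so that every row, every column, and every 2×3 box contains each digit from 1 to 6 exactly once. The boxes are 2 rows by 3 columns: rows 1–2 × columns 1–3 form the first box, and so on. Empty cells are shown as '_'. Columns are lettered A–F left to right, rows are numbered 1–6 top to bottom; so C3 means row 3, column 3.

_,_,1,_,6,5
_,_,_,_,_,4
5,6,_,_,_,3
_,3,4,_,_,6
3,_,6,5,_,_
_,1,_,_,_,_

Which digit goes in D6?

6

C3 = 2: row 3 has {3,5,6}; col 3 has {1,4,6}; box has {3,4,5,6} → only 2 remains.
A4 = 1: row 4 has {3,4,6}; col 1 has {3,5}; box has {2,3,4,5,6} → only 1 remains.
D4 = 2: row 4 has {1,3,4,6}; col 4 has {5}; box has {3,6} → only 2 remains.
E4 = 5: row 4 has {1,2,3,4,6}; col 5 has {6}; box has {2,3,6} → only 5 remains.
C6 = 5: row 6 has {1}; col 3 has {1,2,4,6}; box has {1,3,6} → only 5 remains.
F6 = 2: row 6 has {1,5}; col 6 has {3,4,5,6}; box has {5} → only 2 remains.
D1 = 3: row 1 has {1,5,6}; col 4 has {2,5}; box has {4,5,6} → only 3 remains.
C2 = 3: row 2 has {4}; col 3 has {1,2,4,5,6}; box has {1} → only 3 remains.
D2 = 1: row 2 has {3,4}; col 4 has {2,3,5}; box has {3,4,5,6} → only 1 remains.
E2 = 2: row 2 has {1,3,4}; col 5 has {5,6}; box has {1,3,4,5,6} → only 2 remains.
D3 = 4: row 3 has {2,3,5,6}; col 4 has {1,2,3,5}; box has {2,3,5,6} → only 4 remains.
E3 = 1: row 3 has {2,3,4,5,6}; col 5 has {2,5,6}; box has {2,3,4,5,6} → only 1 remains.
E5 = 4: row 5 has {3,5,6}; col 5 has {1,2,5,6}; box has {2,5} → only 4 remains.
F5 = 1: row 5 has {3,4,5,6}; col 6 has {2,3,4,5,6}; box has {2,4,5} → only 1 remains.
A6 = 4: row 6 has {1,2,5}; col 1 has {1,3,5}; box has {1,3,5,6} → only 4 remains.
D6 = 6: row 6 has {1,2,4,5}; col 4 has {1,2,3,4,5}; box has {1,2,4,5} → only 6 remains.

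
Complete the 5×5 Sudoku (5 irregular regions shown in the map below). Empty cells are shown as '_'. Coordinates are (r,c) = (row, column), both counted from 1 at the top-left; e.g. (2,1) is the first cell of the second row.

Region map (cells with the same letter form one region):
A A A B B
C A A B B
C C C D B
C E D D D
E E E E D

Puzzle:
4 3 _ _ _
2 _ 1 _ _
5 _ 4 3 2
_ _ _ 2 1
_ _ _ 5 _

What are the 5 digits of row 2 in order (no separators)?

(1,4) = 1: row 1 has {3,4}; col 4 has {2,3,5}; region has {2} → only 1 remains.
(1,5) = 5: row 1 has {1,3,4}; col 5 has {1,2}; region has {1,2} → only 5 remains.
(2,2) = 5: row 2 has {1,2}; col 2 has {3}; region has {1,3,4} → only 5 remains.
(2,4) = 4: row 2 has {1,2,5}; col 4 has {1,2,3,5}; region has {1,2,5} → only 4 remains.
(2,5) = 3: row 2 has {1,2,4,5}; col 5 has {1,2,5}; region has {1,2,4,5} → only 3 remains.

25143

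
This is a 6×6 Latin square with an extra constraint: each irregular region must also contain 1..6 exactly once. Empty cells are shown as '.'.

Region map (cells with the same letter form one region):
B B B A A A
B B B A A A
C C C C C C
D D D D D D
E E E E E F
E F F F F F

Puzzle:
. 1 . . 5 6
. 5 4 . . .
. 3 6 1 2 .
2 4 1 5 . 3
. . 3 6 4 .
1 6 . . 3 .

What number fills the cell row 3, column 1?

row 1, column 1 = 3 (sole candidate).
row 1, column 3 = 2 (sole candidate).
row 1, column 4 = 4 (sole candidate).
row 2, column 1 = 6 (sole candidate).
row 2, column 5 = 1 (sole candidate).
row 2, column 6 = 2 (sole candidate).
row 4, column 5 = 6 (sole candidate).
row 5, column 1 = 5 (sole candidate).
row 5, column 2 = 2 (sole candidate).
row 5, column 6 = 1 (sole candidate).
row 6, column 3 = 5 (sole candidate).
row 6, column 4 = 2 (sole candidate).
row 6, column 6 = 4 (sole candidate).
row 2, column 4 = 3 (sole candidate).
row 3, column 1 = 4: row 3 has {1,2,3,6}; col 1 has {1,2,3,5,6}; region has {1,2,3,6} → only 4 remains.

4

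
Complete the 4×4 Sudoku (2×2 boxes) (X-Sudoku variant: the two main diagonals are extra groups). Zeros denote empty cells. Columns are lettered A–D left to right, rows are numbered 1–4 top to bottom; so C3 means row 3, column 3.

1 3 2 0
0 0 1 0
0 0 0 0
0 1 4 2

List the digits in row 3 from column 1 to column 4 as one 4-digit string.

D1 = 4: row 1 has {1,2,3}; col 4 has {2}; box has {1,2}; anti-diagonal has {1} → only 4 remains.
B2 = 4: row 2 has {1}; col 2 has {1,3}; box has {1,3}; main diagonal has {1,2} → only 4 remains.
D2 = 3: row 2 has {1,4}; col 4 has {2,4}; box has {1,2,4} → only 3 remains.
B3 = 2: row 3 has {}; col 2 has {1,3,4}; box has {1}; anti-diagonal has {1,4} → only 2 remains.
C3 = 3: row 3 has {2}; col 3 has {1,2,4}; box has {2,4}; main diagonal has {1,2,4} → only 3 remains.
D3 = 1: row 3 has {2,3}; col 4 has {2,3,4}; box has {2,3,4} → only 1 remains.
A4 = 3: row 4 has {1,2,4}; col 1 has {1}; box has {1,2}; anti-diagonal has {1,2,4} → only 3 remains.
A2 = 2: row 2 has {1,3,4}; col 1 has {1,3}; box has {1,3,4} → only 2 remains.
A3 = 4: row 3 has {1,2,3}; col 1 has {1,2,3}; box has {1,2,3} → only 4 remains.

4231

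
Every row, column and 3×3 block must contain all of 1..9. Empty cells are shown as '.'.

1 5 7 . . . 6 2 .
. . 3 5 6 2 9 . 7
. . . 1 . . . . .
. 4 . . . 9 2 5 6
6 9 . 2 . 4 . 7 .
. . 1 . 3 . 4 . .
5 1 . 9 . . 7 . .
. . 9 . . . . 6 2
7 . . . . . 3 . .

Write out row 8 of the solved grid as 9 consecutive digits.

row 2, column 2 = 8: row 2 has {2,3,5,6,7,9}; col 2 has {1,4,5,9}; box has {1,3,5,7} → only 8 remains.
row 4, column 3 = 8: row 4 has {2,4,5,6,9}; col 3 has {1,3,7,9}; box has {1,4,6,9} → only 8 remains.
row 4, column 4 = 7: row 4 has {2,4,5,6,8,9}; col 4 has {1,2,5,9}; box has {2,3,4,9} → only 7 remains.
row 4, column 5 = 1: row 4 has {2,4,5,6,7,8,9}; col 5 has {3,6}; box has {2,3,4,7,9} → only 1 remains.
row 5, column 3 = 5: row 5 has {2,4,6,7,9}; col 3 has {1,3,7,8,9}; box has {1,4,6,8,9} → only 5 remains.
row 5, column 5 = 8: row 5 has {2,4,5,6,7,9}; col 5 has {1,3,6}; box has {1,2,3,4,7,9} → only 8 remains.
row 5, column 7 = 1: row 5 has {2,4,5,6,7,8,9}; col 7 has {2,3,4,6,7,9}; box has {2,4,5,6,7} → only 1 remains.
row 5, column 9 = 3: row 5 has {1,2,4,5,6,7,8,9}; col 9 has {2,6,7}; box has {1,2,4,5,6,7} → only 3 remains.
row 6, column 1 = 2: row 6 has {1,3,4}; col 1 has {1,5,6,7}; box has {1,4,5,6,8,9} → only 2 remains.
row 6, column 2 = 7: row 6 has {1,2,3,4}; col 2 has {1,4,5,8,9}; box has {1,2,4,5,6,8,9} → only 7 remains.
row 6, column 4 = 6: row 6 has {1,2,3,4,7}; col 4 has {1,2,5,7,9}; box has {1,2,3,4,7,8,9} → only 6 remains.
row 6, column 6 = 5: row 6 has {1,2,3,4,6,7}; col 6 has {2,4,9}; box has {1,2,3,4,6,7,8,9} → only 5 remains.
row 8, column 2 = 3: row 8 has {2,6,9}; col 2 has {1,4,5,7,8,9}; box has {1,5,7,9} → only 3 remains.
row 2, column 1 = 4: row 2 has {2,3,5,6,7,8,9}; col 1 has {1,2,5,6,7}; box has {1,3,5,7,8} → only 4 remains.
row 2, column 8 = 1: row 2 has {2,3,4,5,6,7,8,9}; col 8 has {2,5,6,7}; box has {2,6,7,9} → only 1 remains.
row 3, column 1 = 9: row 3 has {1}; col 1 has {1,2,4,5,6,7}; box has {1,3,4,5,7,8} → only 9 remains.
row 4, column 1 = 3: row 4 has {1,2,4,5,6,7,8,9}; col 1 has {1,2,4,5,6,7,9}; box has {1,2,4,5,6,7,8,9} → only 3 remains.
row 8, column 1 = 8: row 8 has {2,3,6,9}; col 1 has {1,2,3,4,5,6,7,9}; box has {1,3,5,7,9} → only 8 remains.
row 8, column 4 = 4: row 8 has {2,3,6,8,9}; col 4 has {1,2,5,6,7,9}; box has {9} → only 4 remains.
row 8, column 7 = 5: row 8 has {2,3,4,6,8,9}; col 7 has {1,2,3,4,6,7,9}; box has {2,3,6,7} → only 5 remains.
row 9, column 4 = 8: row 9 has {3,7}; col 4 has {1,2,4,5,6,7,9}; box has {4,9} → only 8 remains.
row 1, column 4 = 3: row 1 has {1,2,5,6,7}; col 4 has {1,2,4,5,6,7,8,9}; box has {1,2,5,6} → only 3 remains.
row 1, column 6 = 8: row 1 has {1,2,3,5,6,7}; col 6 has {2,4,5,9}; box has {1,2,3,5,6} → only 8 remains.
row 1, column 9 = 4: row 1 has {1,2,3,5,6,7,8}; col 9 has {2,3,6,7}; box has {1,2,6,7,9} → only 4 remains.
row 3, column 6 = 7: row 3 has {1,9}; col 6 has {2,4,5,8,9}; box has {1,2,3,5,6,8} → only 7 remains.
row 3, column 7 = 8: row 3 has {1,7,9}; col 7 has {1,2,3,4,5,6,7,9}; box has {1,2,4,6,7,9} → only 8 remains.
row 3, column 8 = 3: row 3 has {1,7,8,9}; col 8 has {1,2,5,6,7}; box has {1,2,4,6,7,8,9} → only 3 remains.
row 3, column 9 = 5: row 3 has {1,3,7,8,9}; col 9 has {2,3,4,6,7}; box has {1,2,3,4,6,7,8,9} → only 5 remains.
row 7, column 5 = 2: row 7 has {1,5,7,9}; col 5 has {1,3,6,8}; box has {4,8,9} → only 2 remains.
row 7, column 9 = 8: row 7 has {1,2,5,7,9}; col 9 has {2,3,4,5,6,7}; box has {2,3,5,6,7} → only 8 remains.
row 8, column 5 = 7: row 8 has {2,3,4,5,6,8,9}; col 5 has {1,2,3,6,8}; box has {2,4,8,9} → only 7 remains.
row 8, column 6 = 1: row 8 has {2,3,4,5,6,7,8,9}; col 6 has {2,4,5,7,8,9}; box has {2,4,7,8,9} → only 1 remains.

839471562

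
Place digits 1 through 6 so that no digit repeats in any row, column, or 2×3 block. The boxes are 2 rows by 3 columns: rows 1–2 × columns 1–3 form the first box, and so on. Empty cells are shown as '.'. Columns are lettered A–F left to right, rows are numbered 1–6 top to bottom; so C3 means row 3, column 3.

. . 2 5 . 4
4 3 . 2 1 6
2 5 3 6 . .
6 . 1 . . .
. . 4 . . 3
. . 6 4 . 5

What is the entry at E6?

A1 = 1 (sole candidate).
B1 = 6 (sole candidate).
E1 = 3 (sole candidate).
C2 = 5 (sole candidate).
E3 = 4 (sole candidate).
F3 = 1 (sole candidate).
B4 = 4 (sole candidate).
D4 = 3 (sole candidate).
F4 = 2 (sole candidate).
A5 = 5 (sole candidate).
D5 = 1 (sole candidate).
A6 = 3 (sole candidate).
E6 = 2: row 6 has {3,4,5,6}; col 5 has {1,3,4}; box has {1,3,4,5} → only 2 remains.

2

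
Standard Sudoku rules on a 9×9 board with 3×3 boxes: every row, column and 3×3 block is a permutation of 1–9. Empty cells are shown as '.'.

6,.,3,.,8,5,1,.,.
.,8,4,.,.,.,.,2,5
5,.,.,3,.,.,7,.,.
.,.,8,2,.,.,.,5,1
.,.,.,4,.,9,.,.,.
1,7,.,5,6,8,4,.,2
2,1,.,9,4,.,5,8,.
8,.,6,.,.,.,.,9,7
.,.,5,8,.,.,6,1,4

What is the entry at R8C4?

1

R1C4 = 7 (sole candidate).
R1C8 = 4 (sole candidate).
R1C9 = 9 (sole candidate).
R2C7 = 3 (sole candidate).
R3C8 = 6 (sole candidate).
R3C9 = 8 (sole candidate).
R4C7 = 9 (sole candidate).
R5C1 = 3 (sole candidate).
R5C3 = 2 (sole candidate).
R5C7 = 8 (sole candidate).
R5C8 = 7 (sole candidate).
R5C9 = 6 (sole candidate).
R6C3 = 9 (sole candidate).
R6C8 = 3 (sole candidate).
R7C3 = 7 (sole candidate).
R7C9 = 3 (sole candidate).
R8C4 = 1: row 8 has {6,7,8,9}; col 4 has {2,3,4,5,7,8,9}; box has {4,8,9} → only 1 remains.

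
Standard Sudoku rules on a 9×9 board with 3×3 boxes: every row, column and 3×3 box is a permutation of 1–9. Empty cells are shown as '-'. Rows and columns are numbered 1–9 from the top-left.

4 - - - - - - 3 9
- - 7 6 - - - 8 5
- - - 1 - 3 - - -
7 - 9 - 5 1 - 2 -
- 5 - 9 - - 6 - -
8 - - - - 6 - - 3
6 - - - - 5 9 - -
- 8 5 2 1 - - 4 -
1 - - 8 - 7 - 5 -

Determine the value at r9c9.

r8c6 = 9: row 8 has {1,2,4,5,8}; col 6 has {1,3,5,6,7}; box has {1,2,5,7,8} → only 9 remains.
r8c1 = 3: row 8 has {1,2,4,5,8,9}; col 1 has {1,4,6,7,8}; box has {1,5,6,8} → only 3 remains.
r8c7 = 7: row 8 has {1,2,3,4,5,8,9}; col 7 has {6,9}; box has {4,5,9} → only 7 remains.
r8c9 = 6: row 8 has {1,2,3,4,5,7,8,9}; col 9 has {3,5,9}; box has {4,5,7,9} → only 6 remains.
r9c9 = 2: row 9 has {1,5,7,8}; col 9 has {3,5,6,9}; box has {4,5,6,7,9} → only 2 remains.

2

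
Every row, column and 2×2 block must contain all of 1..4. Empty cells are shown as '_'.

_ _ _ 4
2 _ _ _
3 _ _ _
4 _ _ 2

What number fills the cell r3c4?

1

r1c1 = 1: row 1 has {4}; col 1 has {2,3,4}; box has {2} → only 1 remains.
r1c2 = 3: row 1 has {1,4}; col 2 has {}; box has {1,2} → only 3 remains.
r1c3 = 2: row 1 has {1,3,4}; col 3 has {}; box has {4} → only 2 remains.
r2c2 = 4: row 2 has {2}; col 2 has {3}; box has {1,2,3} → only 4 remains.
r3c4 = 1: row 3 has {3}; col 4 has {2,4}; box has {2} → only 1 remains.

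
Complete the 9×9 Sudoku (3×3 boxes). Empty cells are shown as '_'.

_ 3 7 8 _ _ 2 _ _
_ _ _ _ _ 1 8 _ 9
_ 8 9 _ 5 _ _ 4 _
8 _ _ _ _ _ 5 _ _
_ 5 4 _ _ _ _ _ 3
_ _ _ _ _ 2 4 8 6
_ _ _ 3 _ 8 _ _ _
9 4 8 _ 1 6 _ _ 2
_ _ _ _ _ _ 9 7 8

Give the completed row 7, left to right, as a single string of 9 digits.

572398614

r8c7 = 3: row 8 has {1,2,4,6,8,9}; col 7 has {2,4,5,8,9}; box has {2,7,8,9} → only 3 remains.
r8c8 = 5: row 8 has {1,2,3,4,6,8,9}; col 8 has {4,7,8}; box has {2,3,7,8,9} → only 5 remains.
r8c4 = 7: row 8 has {1,2,3,4,5,6,8,9}; col 4 has {3,8}; box has {1,3,6,8} → only 7 remains.
r2c5 = 7: in row 2, 7 can only go here (every other open cell in that row sees a 7).
r3c6 = 3: row 3 has {4,5,8,9}; col 6 has {1,2,6,8}; box has {1,5,7,8} → only 3 remains.
r2c8 = 3: in row 2, 3 can only go here (every other open cell in that row sees a 3).
r5c5 = 8: in row 5, 8 can only go here (every other open cell in that row sees an 8).
r6c4 = 5: in row 6, 5 can only go here (every other open cell in that row sees a 5).
r7c5 = 9: in row 7, 9 can only go here (every other open cell in that row sees a 9).
r6c5 = 3: row 6 has {2,4,5,6,8}; col 5 has {1,5,7,8,9}; box has {2,5,8} → only 3 remains.
r6c3 = 1: row 6 has {2,3,4,5,6,8}; col 3 has {4,7,8,9}; box has {4,5,8} → only 1 remains.
r6c1 = 7: row 6 has {1,2,3,4,5,6,8}; col 1 has {8,9}; box has {1,4,5,8} → only 7 remains.
r6c2 = 9: row 6 has {1,2,3,4,5,6,7,8}; col 2 has {3,4,5,8}; box has {1,4,5,7,8} → only 9 remains.
r1c6 = 9: in row 1, 9 can only go here (every other open cell in that row sees a 9).
r5c6 = 7: row 5 has {3,4,5,8}; col 6 has {1,2,3,6,8,9}; box has {2,3,5,8} → only 7 remains.
r5c7 = 1: row 5 has {3,4,5,7,8}; col 7 has {2,3,4,5,8,9}; box has {3,4,5,6,8} → only 1 remains.
r7c7 = 6: row 7 has {3,8,9}; col 7 has {1,2,3,4,5,8,9}; box has {2,3,5,7,8,9} → only 6 remains.
r7c8 = 1: row 7 has {3,6,8,9}; col 8 has {3,4,5,7,8}; box has {2,3,5,6,7,8,9} → only 1 remains.
r7c9 = 4: row 7 has {1,3,6,8,9}; col 9 has {2,3,6,8,9}; box has {1,2,3,5,6,7,8,9} → only 4 remains.
r1c8 = 6: row 1 has {2,3,7,8,9}; col 8 has {1,3,4,5,7,8}; box has {2,3,4,8,9} → only 6 remains.
r3c7 = 7: row 3 has {3,4,5,8,9}; col 7 has {1,2,3,4,5,6,8,9}; box has {2,3,4,6,8,9} → only 7 remains.
r3c9 = 1: row 3 has {3,4,5,7,8,9}; col 9 has {2,3,4,6,8,9}; box has {2,3,4,6,7,8,9} → only 1 remains.
r4c6 = 4: row 4 has {5,8}; col 6 has {1,2,3,6,7,8,9}; box has {2,3,5,7,8} → only 4 remains.
r4c9 = 7: row 4 has {4,5,8}; col 9 has {1,2,3,4,6,8,9}; box has {1,3,4,5,6,8} → only 7 remains.
r9c6 = 5: row 9 has {7,8,9}; col 6 has {1,2,3,4,6,7,8,9}; box has {1,3,6,7,8,9} → only 5 remains.
r1c5 = 4: row 1 has {2,3,6,7,8,9}; col 5 has {1,3,5,7,8,9}; box has {1,3,5,7,8,9} → only 4 remains.
r1c9 = 5: row 1 has {2,3,4,6,7,8,9}; col 9 has {1,2,3,4,6,7,8,9}; box has {1,2,3,4,6,7,8,9} → only 5 remains.
r4c5 = 6: row 4 has {4,5,7,8}; col 5 has {1,3,4,5,7,8,9}; box has {2,3,4,5,7,8} → only 6 remains.
r5c4 = 9: row 5 has {1,3,4,5,7,8}; col 4 has {3,5,7,8}; box has {2,3,4,5,6,7,8} → only 9 remains.
r5c8 = 2: row 5 has {1,3,4,5,7,8,9}; col 8 has {1,3,4,5,6,7,8}; box has {1,3,4,5,6,7,8} → only 2 remains.
r9c5 = 2: row 9 has {5,7,8,9}; col 5 has {1,3,4,5,6,7,8,9}; box has {1,3,5,6,7,8,9} → only 2 remains.
r1c1 = 1: row 1 has {2,3,4,5,6,7,8,9}; col 1 has {7,8,9}; box has {3,7,8,9} → only 1 remains.
r4c2 = 2: row 4 has {4,5,6,7,8}; col 2 has {3,4,5,8,9}; box has {1,4,5,7,8,9} → only 2 remains.
r4c3 = 3: row 4 has {2,4,5,6,7,8}; col 3 has {1,4,7,8,9}; box has {1,2,4,5,7,8,9} → only 3 remains.
r4c4 = 1: row 4 has {2,3,4,5,6,7,8}; col 4 has {3,5,7,8,9}; box has {2,3,4,5,6,7,8,9} → only 1 remains.
r4c8 = 9: row 4 has {1,2,3,4,5,6,7,8}; col 8 has {1,2,3,4,5,6,7,8}; box has {1,2,3,4,5,6,7,8} → only 9 remains.
r5c1 = 6: row 5 has {1,2,3,4,5,7,8,9}; col 1 has {1,7,8,9}; box has {1,2,3,4,5,7,8,9} → only 6 remains.
r7c2 = 7: row 7 has {1,3,4,6,8,9}; col 2 has {2,3,4,5,8,9}; box has {4,8,9} → only 7 remains.
r9c1 = 3: row 9 has {2,5,7,8,9}; col 1 has {1,6,7,8,9}; box has {4,7,8,9} → only 3 remains.
r9c3 = 6: row 9 has {2,3,5,7,8,9}; col 3 has {1,3,4,7,8,9}; box has {3,4,7,8,9} → only 6 remains.
r9c4 = 4: row 9 has {2,3,5,6,7,8,9}; col 4 has {1,3,5,7,8,9}; box has {1,2,3,5,6,7,8,9} → only 4 remains.
r2c2 = 6: row 2 has {1,3,7,8,9}; col 2 has {2,3,4,5,7,8,9}; box has {1,3,7,8,9} → only 6 remains.
r2c4 = 2: row 2 has {1,3,6,7,8,9}; col 4 has {1,3,4,5,7,8,9}; box has {1,3,4,5,7,8,9} → only 2 remains.
r3c1 = 2: row 3 has {1,3,4,5,7,8,9}; col 1 has {1,3,6,7,8,9}; box has {1,3,6,7,8,9} → only 2 remains.
r3c4 = 6: row 3 has {1,2,3,4,5,7,8,9}; col 4 has {1,2,3,4,5,7,8,9}; box has {1,2,3,4,5,7,8,9} → only 6 remains.
r7c1 = 5: row 7 has {1,3,4,6,7,8,9}; col 1 has {1,2,3,6,7,8,9}; box has {3,4,6,7,8,9} → only 5 remains.
r7c3 = 2: row 7 has {1,3,4,5,6,7,8,9}; col 3 has {1,3,4,6,7,8,9}; box has {3,4,5,6,7,8,9} → only 2 remains.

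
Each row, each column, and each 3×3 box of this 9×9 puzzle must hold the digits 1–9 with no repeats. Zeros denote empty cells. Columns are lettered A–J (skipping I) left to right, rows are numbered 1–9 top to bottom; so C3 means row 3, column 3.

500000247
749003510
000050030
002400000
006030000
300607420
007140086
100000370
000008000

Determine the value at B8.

J2 = 8 (sole candidate).
J3 = 9 (sole candidate).
G7 = 9 (sole candidate).
G9 = 1 (sole candidate).
H9 = 5 (sole candidate).
D2 = 2 (sole candidate).
E2 = 6 (sole candidate).
G3 = 6 (sole candidate).
H5 = 9 (sole candidate).
A7 = 2 (sole candidate).
F7 = 5 (sole candidate).
D8 = 9 (sole candidate).
E8 = 2 (sole candidate).
F8 = 6 (sole candidate).
J8 = 4 (sole candidate).
E9 = 7 (sole candidate).
J9 = 2 (sole candidate).
D1 = 8 (sole candidate).
A3 = 8 (sole candidate).
C3 = 1 (sole candidate).
D3 = 7 (sole candidate).
F3 = 4 (sole candidate).
A4 = 9 (sole candidate).
F4 = 1 (sole candidate).
H4 = 6 (sole candidate).
A5 = 4 (sole candidate).
D5 = 5 (sole candidate).
F5 = 2 (sole candidate).
J5 = 1 (sole candidate).
J6 = 5 (sole candidate).
B7 = 3 (sole candidate).
A9 = 6 (sole candidate).
B9 = 9 (sole candidate).
C9 = 4 (sole candidate).
D9 = 3 (sole candidate).
B1 = 6 (sole candidate).
C1 = 3 (sole candidate).
F1 = 9 (sole candidate).
B3 = 2 (sole candidate).
E4 = 8 (sole candidate).
G4 = 7 (sole candidate).
J4 = 3 (sole candidate).
G5 = 8 (sole candidate).
C6 = 8 (sole candidate).
E6 = 9 (sole candidate).
C8 = 5 (sole candidate).
E1 = 1 (sole candidate).
B4 = 5 (sole candidate).
B5 = 7 (sole candidate).
B6 = 1 (sole candidate).
B8 = 8: row 8 has {1,2,3,4,5,6,7,9}; col 2 has {1,2,3,4,5,6,7,9}; box has {1,2,3,4,5,6,7,9} → only 8 remains.

8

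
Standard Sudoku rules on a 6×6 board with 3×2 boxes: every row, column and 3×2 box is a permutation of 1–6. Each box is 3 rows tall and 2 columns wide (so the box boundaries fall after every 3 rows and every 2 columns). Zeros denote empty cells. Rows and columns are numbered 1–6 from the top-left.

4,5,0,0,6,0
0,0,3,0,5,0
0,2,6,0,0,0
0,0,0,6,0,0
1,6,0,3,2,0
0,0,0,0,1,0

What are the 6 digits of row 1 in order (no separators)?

452163

R2C1 = 6: row 2 has {3,5}; col 1 has {1,4}; box has {2,4,5} → only 6 remains.
R2C2 = 1: row 2 has {3,5,6}; col 2 has {2,5,6}; box has {2,4,5,6} → only 1 remains.
R3C1 = 3: row 3 has {2,6}; col 1 has {1,4,6}; box has {1,2,4,5,6} → only 3 remains.
R3C5 = 4: row 3 has {2,3,6}; col 5 has {1,2,5,6}; box has {5,6} → only 4 remains.
R3C6 = 1: row 3 has {2,3,4,6}; col 6 has {}; box has {4,5,6} → only 1 remains.
R4C5 = 3: row 4 has {6}; col 5 has {1,2,4,5,6}; box has {1,2} → only 3 remains.
R2C6 = 2: row 2 has {1,3,5,6}; col 6 has {1}; box has {1,4,5,6} → only 2 remains.
R3C4 = 5: row 3 has {1,2,3,4,6}; col 4 has {3,6}; box has {3,6} → only 5 remains.
R4C2 = 4: row 4 has {3,6}; col 2 has {1,2,5,6}; box has {1,6} → only 4 remains.
R4C6 = 5: row 4 has {3,4,6}; col 6 has {1,2}; box has {1,2,3} → only 5 remains.
R5C6 = 4: row 5 has {1,2,3,6}; col 6 has {1,2,5}; box has {1,2,3,5} → only 4 remains.
R6C2 = 3: row 6 has {1}; col 2 has {1,2,4,5,6}; box has {1,4,6} → only 3 remains.
R6C6 = 6: row 6 has {1,3}; col 6 has {1,2,4,5}; box has {1,2,3,4,5} → only 6 remains.
R1C6 = 3: row 1 has {4,5,6}; col 6 has {1,2,4,5,6}; box has {1,2,4,5,6} → only 3 remains.
R2C4 = 4: row 2 has {1,2,3,5,6}; col 4 has {3,5,6}; box has {3,5,6} → only 4 remains.
R4C1 = 2: row 4 has {3,4,5,6}; col 1 has {1,3,4,6}; box has {1,3,4,6} → only 2 remains.
R4C3 = 1: row 4 has {2,3,4,5,6}; col 3 has {3,6}; box has {3,6} → only 1 remains.
R5C3 = 5: row 5 has {1,2,3,4,6}; col 3 has {1,3,6}; box has {1,3,6} → only 5 remains.
R6C1 = 5: row 6 has {1,3,6}; col 1 has {1,2,3,4,6}; box has {1,2,3,4,6} → only 5 remains.
R6C4 = 2: row 6 has {1,3,5,6}; col 4 has {3,4,5,6}; box has {1,3,5,6} → only 2 remains.
R1C3 = 2: row 1 has {3,4,5,6}; col 3 has {1,3,5,6}; box has {3,4,5,6} → only 2 remains.
R1C4 = 1: row 1 has {2,3,4,5,6}; col 4 has {2,3,4,5,6}; box has {2,3,4,5,6} → only 1 remains.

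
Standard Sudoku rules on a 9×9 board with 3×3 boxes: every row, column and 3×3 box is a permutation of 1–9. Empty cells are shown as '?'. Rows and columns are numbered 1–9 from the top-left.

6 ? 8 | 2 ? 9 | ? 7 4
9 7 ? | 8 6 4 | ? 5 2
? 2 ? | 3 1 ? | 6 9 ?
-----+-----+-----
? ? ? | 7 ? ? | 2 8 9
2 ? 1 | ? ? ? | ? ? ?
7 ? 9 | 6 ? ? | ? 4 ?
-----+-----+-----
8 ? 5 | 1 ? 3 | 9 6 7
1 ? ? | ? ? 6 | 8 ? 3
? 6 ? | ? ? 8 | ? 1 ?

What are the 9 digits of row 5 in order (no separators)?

R1C5 = 5: row 1 has {2,4,6,7,8,9}; col 5 has {1,6}; box has {1,2,3,4,6,8,9} → only 5 remains.
R2C3 = 3: row 2 has {2,4,5,6,7,8,9}; col 3 has {1,5,8,9}; box has {2,6,7,8,9} → only 3 remains.
R2C7 = 1: row 2 has {2,3,4,5,6,7,8,9}; col 7 has {2,6,8,9}; box has {2,4,5,6,7,9} → only 1 remains.
R3C3 = 4: row 3 has {1,2,3,6,9}; col 3 has {1,3,5,8,9}; box has {2,3,6,7,8,9} → only 4 remains.
R3C6 = 7: row 3 has {1,2,3,4,6,9}; col 6 has {3,4,6,8,9}; box has {1,2,3,4,5,6,8,9} → only 7 remains.
R3C9 = 8: row 3 has {1,2,3,4,6,7,9}; col 9 has {2,3,4,7,9}; box has {1,2,4,5,6,7,9} → only 8 remains.
R4C3 = 6: row 4 has {2,7,8,9}; col 3 has {1,3,4,5,8,9}; box has {1,2,7,9} → only 6 remains.
R5C6 = 5: row 5 has {1,2}; col 6 has {3,4,6,7,8,9}; box has {6,7} → only 5 remains.
R5C8 = 3: row 5 has {1,2,5}; col 8 has {1,4,5,6,7,8,9}; box has {2,4,8,9} → only 3 remains.
R5C9 = 6: row 5 has {1,2,3,5}; col 9 has {2,3,4,7,8,9}; box has {2,3,4,8,9} → only 6 remains.
R6C7 = 5: row 6 has {4,6,7,9}; col 7 has {1,2,6,8,9}; box has {2,3,4,6,8,9} → only 5 remains.
R6C9 = 1: row 6 has {4,5,6,7,9}; col 9 has {2,3,4,6,7,8,9}; box has {2,3,4,5,6,8,9} → only 1 remains.
R7C2 = 4: row 7 has {1,3,5,6,7,8,9}; col 2 has {2,6,7}; box has {1,5,6,8} → only 4 remains.
R7C5 = 2: row 7 has {1,3,4,5,6,7,8,9}; col 5 has {1,5,6}; box has {1,3,6,8} → only 2 remains.
R8C2 = 9: row 8 has {1,3,6,8}; col 2 has {2,4,6,7}; box has {1,4,5,6,8} → only 9 remains.
R8C8 = 2: row 8 has {1,3,6,8,9}; col 8 has {1,3,4,5,6,7,8,9}; box has {1,3,6,7,8,9} → only 2 remains.
R9C1 = 3: row 9 has {1,6,8}; col 1 has {1,2,6,7,8,9}; box has {1,4,5,6,8,9} → only 3 remains.
R9C7 = 4: row 9 has {1,3,6,8}; col 7 has {1,2,5,6,8,9}; box has {1,2,3,6,7,8,9} → only 4 remains.
R9C9 = 5: row 9 has {1,3,4,6,8}; col 9 has {1,2,3,4,6,7,8,9}; box has {1,2,3,4,6,7,8,9} → only 5 remains.
R1C2 = 1: row 1 has {2,4,5,6,7,8,9}; col 2 has {2,4,6,7,9}; box has {2,3,4,6,7,8,9} → only 1 remains.
R1C7 = 3: row 1 has {1,2,4,5,6,7,8,9}; col 7 has {1,2,4,5,6,8,9}; box has {1,2,4,5,6,7,8,9} → only 3 remains.
R3C1 = 5: row 3 has {1,2,3,4,6,7,8,9}; col 1 has {1,2,3,6,7,8,9}; box has {1,2,3,4,6,7,8,9} → only 5 remains.
R4C1 = 4: row 4 has {2,6,7,8,9}; col 1 has {1,2,3,5,6,7,8,9}; box has {1,2,6,7,9} → only 4 remains.
R4C5 = 3: row 4 has {2,4,6,7,8,9}; col 5 has {1,2,5,6}; box has {5,6,7} → only 3 remains.
R4C6 = 1: row 4 has {2,3,4,6,7,8,9}; col 6 has {3,4,5,6,7,8,9}; box has {3,5,6,7} → only 1 remains.
R5C2 = 8: row 5 has {1,2,3,5,6}; col 2 has {1,2,4,6,7,9}; box has {1,2,4,6,7,9} → only 8 remains.
R5C7 = 7: row 5 has {1,2,3,5,6,8}; col 7 has {1,2,3,4,5,6,8,9}; box has {1,2,3,4,5,6,8,9} → only 7 remains.
R6C2 = 3: row 6 has {1,4,5,6,7,9}; col 2 has {1,2,4,6,7,8,9}; box has {1,2,4,6,7,8,9} → only 3 remains.
R6C5 = 8: row 6 has {1,3,4,5,6,7,9}; col 5 has {1,2,3,5,6}; box has {1,3,5,6,7} → only 8 remains.
R6C6 = 2: row 6 has {1,3,4,5,6,7,8,9}; col 6 has {1,3,4,5,6,7,8,9}; box has {1,3,5,6,7,8} → only 2 remains.
R8C3 = 7: row 8 has {1,2,3,6,8,9}; col 3 has {1,3,4,5,6,8,9}; box has {1,3,4,5,6,8,9} → only 7 remains.
R8C5 = 4: row 8 has {1,2,3,6,7,8,9}; col 5 has {1,2,3,5,6,8}; box has {1,2,3,6,8} → only 4 remains.
R9C3 = 2: row 9 has {1,3,4,5,6,8}; col 3 has {1,3,4,5,6,7,8,9}; box has {1,3,4,5,6,7,8,9} → only 2 remains.
R9C4 = 9: row 9 has {1,2,3,4,5,6,8}; col 4 has {1,2,3,6,7,8}; box has {1,2,3,4,6,8} → only 9 remains.
R9C5 = 7: row 9 has {1,2,3,4,5,6,8,9}; col 5 has {1,2,3,4,5,6,8}; box has {1,2,3,4,6,8,9} → only 7 remains.
R4C2 = 5: row 4 has {1,2,3,4,6,7,8,9}; col 2 has {1,2,3,4,6,7,8,9}; box has {1,2,3,4,6,7,8,9} → only 5 remains.
R5C4 = 4: row 5 has {1,2,3,5,6,7,8}; col 4 has {1,2,3,6,7,8,9}; box has {1,2,3,5,6,7,8} → only 4 remains.
R5C5 = 9: row 5 has {1,2,3,4,5,6,7,8}; col 5 has {1,2,3,4,5,6,7,8}; box has {1,2,3,4,5,6,7,8} → only 9 remains.

281495736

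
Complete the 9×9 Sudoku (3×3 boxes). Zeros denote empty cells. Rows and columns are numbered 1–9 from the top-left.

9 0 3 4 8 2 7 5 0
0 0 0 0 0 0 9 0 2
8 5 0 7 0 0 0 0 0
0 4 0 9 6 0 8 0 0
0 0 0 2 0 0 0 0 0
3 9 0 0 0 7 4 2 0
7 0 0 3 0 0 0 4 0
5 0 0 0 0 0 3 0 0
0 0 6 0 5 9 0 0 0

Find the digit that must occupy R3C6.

R6C5 = 1: row 6 has {2,3,4,7,9}; col 5 has {5,6,8}; box has {2,6,7,9} → only 1 remains.
R7C5 = 2: row 7 has {3,4,7}; col 5 has {1,5,6,8}; box has {3,5,9} → only 2 remains.
R2C5 = 3: row 2 has {2,9}; col 5 has {1,2,5,6,8}; box has {2,4,7,8} → only 3 remains.
R3C5 = 9: row 3 has {5,7,8}; col 5 has {1,2,3,5,6,8}; box has {2,3,4,7,8} → only 9 remains.
R5C5 = 4: row 5 has {2}; col 5 has {1,2,3,5,6,8,9}; box has {1,2,6,7,9} → only 4 remains.
R8C5 = 7: row 8 has {3,5}; col 5 has {1,2,3,4,5,6,8,9}; box has {2,3,5,9} → only 7 remains.
R2C8 = 8: in row 2, 8 can only go here (every other open cell in that row sees an 8).
R3C3 = 2: in row 3, 2 can only go here (every other open cell in that row sees a 2).
R3C9 = 4: in row 3, 4 can only go here (every other open cell in that row sees a 4).
R3C8 = 3: in row 3, 3 can only go here (every other open cell in that row sees a 3).
R4C1 = 2: in row 4, 2 can only go here (every other open cell in that row sees a 2).
R6C9 = 6: in row 6, 6 can only go here (every other open cell in that row sees a 6).
R1C9 = 1: row 1 has {2,3,4,5,7,8,9}; col 9 has {2,4,6}; box has {2,3,4,5,7,8,9} → only 1 remains.
R3C7 = 6: row 3 has {2,3,4,5,7,8,9}; col 7 has {3,4,7,8,9}; box has {1,2,3,4,5,7,8,9} → only 6 remains.
R1C2 = 6: row 1 has {1,2,3,4,5,7,8,9}; col 2 has {4,5,9}; box has {2,3,5,8,9} → only 6 remains.
R3C6 = 1: row 3 has {2,3,4,5,6,7,8,9}; col 6 has {2,7,9}; box has {2,3,4,7,8,9} → only 1 remains.

1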